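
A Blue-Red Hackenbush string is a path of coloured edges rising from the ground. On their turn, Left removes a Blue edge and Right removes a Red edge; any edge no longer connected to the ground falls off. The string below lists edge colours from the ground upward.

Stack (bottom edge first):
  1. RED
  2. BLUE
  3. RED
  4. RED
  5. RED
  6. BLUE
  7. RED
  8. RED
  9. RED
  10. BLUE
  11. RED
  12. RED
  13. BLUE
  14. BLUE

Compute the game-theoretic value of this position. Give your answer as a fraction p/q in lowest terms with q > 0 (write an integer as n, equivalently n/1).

step 1: add RED to get R; options L={ · } R={ 0 } gives -1
step 2: add BLUE to get RB; options L={ -1 } R={ 0 } gives -1/2
step 3: add RED to get RBR; options L={ -1 } R={ -1/2, 0 } gives -3/4
step 4: add RED to get RBRR; options L={ -1 } R={ -3/4, -1/2, 0 } gives -7/8
step 5: add RED to get RBRRR; options L={ -1 } R={ -7/8, -3/4, -1/2, 0 } gives -15/16
step 6: add BLUE to get RBRRRB; options L={ -1, -15/16 } R={ -7/8, -3/4, -1/2, 0 } gives -29/32
step 7: add RED to get RBRRRBR; options L={ -1, -15/16 } R={ -29/32, -7/8, -3/4, -1/2, 0 } gives -59/64
step 8: add RED to get RBRRRBRR; options L={ -1, -15/16 } R={ -59/64, -29/32, -7/8, -3/4, -1/2, 0 } gives -119/128
step 9: add RED to get RBRRRBRRR; options L={ -1, -15/16 } R={ -119/128, -59/64, -29/32, -7/8, -3/4, -1/2, 0 } gives -239/256
step 10: add BLUE to get RBRRRBRRRB; options L={ -1, -15/16, -239/256 } R={ -119/128, -59/64, -29/32, -7/8, -3/4, -1/2, 0 } gives -477/512
step 11: add RED to get RBRRRBRRRBR; options L={ -1, -15/16, -239/256 } R={ -477/512, -119/128, -59/64, -29/32, -7/8, -3/4, -1/2, 0 } gives -955/1024
step 12: add RED to get RBRRRBRRRBRR; options L={ -1, -15/16, -239/256 } R={ -955/1024, -477/512, -119/128, -59/64, -29/32, -7/8, -3/4, -1/2, 0 } gives -1911/2048
step 13: add BLUE to get RBRRRBRRRBRRB; options L={ -1, -15/16, -239/256, -1911/2048 } R={ -955/1024, -477/512, -119/128, -59/64, -29/32, -7/8, -3/4, -1/2, 0 } gives -3821/4096
step 14: add BLUE to get RBRRRBRRRBRRBB; options L={ -1, -15/16, -239/256, -1911/2048, -3821/4096 } R={ -955/1024, -477/512, -119/128, -59/64, -29/32, -7/8, -3/4, -1/2, 0 } gives -7641/8192

-7641/8192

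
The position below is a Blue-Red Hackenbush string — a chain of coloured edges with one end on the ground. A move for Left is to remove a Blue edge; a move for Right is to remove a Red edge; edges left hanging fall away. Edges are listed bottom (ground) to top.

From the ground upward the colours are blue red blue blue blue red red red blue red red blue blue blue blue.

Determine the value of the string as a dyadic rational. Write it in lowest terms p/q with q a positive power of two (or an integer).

14495/16384

Recurse on prefixes of the 15-edge string blue red blue blue blue red red red blue red red blue blue blue blue:
edge 1 of 15 (blue): { 0 | — } → 1
edge 2 of 15 (red): { 0 | 1 } → 1/2
edge 3 of 15 (blue): { 0; 1/2 | 1 } → 3/4
edge 4 of 15 (blue): { 0; 1/2; 3/4 | 1 } → 7/8
edge 5 of 15 (blue): { 0; 1/2; 3/4; 7/8 | 1 } → 15/16
edge 6 of 15 (red): { 0; 1/2; 3/4; 7/8 | 15/16; 1 } → 29/32
edge 7 of 15 (red): { 0; 1/2; 3/4; 7/8 | 29/32; 15/16; 1 } → 57/64
edge 8 of 15 (red): { 0; 1/2; 3/4; 7/8 | 57/64; 29/32; 15/16; 1 } → 113/128
edge 9 of 15 (blue): { 0; 1/2; 3/4; 7/8; 113/128 | 57/64; 29/32; 15/16; 1 } → 227/256
edge 10 of 15 (red): { 0; 1/2; 3/4; 7/8; 113/128 | 227/256; 57/64; 29/32; 15/16; 1 } → 453/512
edge 11 of 15 (red): { 0; 1/2; 3/4; 7/8; 113/128 | 453/512; 227/256; 57/64; 29/32; 15/16; 1 } → 905/1024
edge 12 of 15 (blue): { 0; 1/2; 3/4; 7/8; 113/128; 905/1024 | 453/512; 227/256; 57/64; 29/32; 15/16; 1 } → 1811/2048
edge 13 of 15 (blue): { 0; 1/2; 3/4; 7/8; 113/128; 905/1024; 1811/2048 | 453/512; 227/256; 57/64; 29/32; 15/16; 1 } → 3623/4096
edge 14 of 15 (blue): { 0; 1/2; 3/4; 7/8; 113/128; 905/1024; 1811/2048; 3623/4096 | 453/512; 227/256; 57/64; 29/32; 15/16; 1 } → 7247/8192
edge 15 of 15 (blue): { 0; 1/2; 3/4; 7/8; 113/128; 905/1024; 1811/2048; 3623/4096; 7247/8192 | 453/512; 227/256; 57/64; 29/32; 15/16; 1 } → 14495/16384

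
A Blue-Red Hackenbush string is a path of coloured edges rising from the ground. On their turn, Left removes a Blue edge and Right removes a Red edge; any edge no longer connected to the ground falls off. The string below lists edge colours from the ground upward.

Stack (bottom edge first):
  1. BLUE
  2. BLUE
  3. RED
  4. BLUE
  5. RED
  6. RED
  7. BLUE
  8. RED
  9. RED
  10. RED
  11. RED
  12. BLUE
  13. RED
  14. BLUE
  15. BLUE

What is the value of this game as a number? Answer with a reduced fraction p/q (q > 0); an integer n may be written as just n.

12823/8192

1 of 15 · B · max L 0 · min R +∞ so 1
2 of 15 · BB · max L 1 · min R +∞ so 2
3 of 15 · BBR · max L 1 · min R 2 so 3/2
4 of 15 · BBRB · max L 3/2 · min R 2 so 7/4
5 of 15 · BBRBR · max L 3/2 · min R 7/4 so 13/8
6 of 15 · BBRBRR · max L 3/2 · min R 13/8 so 25/16
7 of 15 · BBRBRRB · max L 25/16 · min R 13/8 so 51/32
8 of 15 · BBRBRRBR · max L 25/16 · min R 51/32 so 101/64
9 of 15 · BBRBRRBRR · max L 25/16 · min R 101/64 so 201/128
10 of 15 · BBRBRRBRRR · max L 25/16 · min R 201/128 so 401/256
11 of 15 · BBRBRRBRRRR · max L 25/16 · min R 401/256 so 801/512
12 of 15 · BBRBRRBRRRRB · max L 801/512 · min R 401/256 so 1603/1024
13 of 15 · BBRBRRBRRRRBR · max L 801/512 · min R 1603/1024 so 3205/2048
14 of 15 · BBRBRRBRRRRBRB · max L 3205/2048 · min R 1603/1024 so 6411/4096
15 of 15 · BBRBRRBRRRRBRBB · max L 6411/4096 · min R 1603/1024 so 12823/8192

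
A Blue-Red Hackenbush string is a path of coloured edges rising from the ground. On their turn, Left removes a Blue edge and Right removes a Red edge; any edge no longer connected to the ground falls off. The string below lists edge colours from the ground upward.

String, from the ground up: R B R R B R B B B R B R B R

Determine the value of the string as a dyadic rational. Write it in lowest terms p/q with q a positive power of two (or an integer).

1 of 14 · R · max L −∞ · min R 0 so -1
2 of 14 · RB · max L -1 · min R 0 so -1/2
3 of 14 · RBR · max L -1 · min R -1/2 so -3/4
4 of 14 · RBRR · max L -1 · min R -3/4 so -7/8
5 of 14 · RBRRB · max L -7/8 · min R -3/4 so -13/16
6 of 14 · RBRRBR · max L -7/8 · min R -13/16 so -27/32
7 of 14 · RBRRBRB · max L -27/32 · min R -13/16 so -53/64
8 of 14 · RBRRBRBB · max L -53/64 · min R -13/16 so -105/128
9 of 14 · RBRRBRBBB · max L -105/128 · min R -13/16 so -209/256
10 of 14 · RBRRBRBBBR · max L -105/128 · min R -209/256 so -419/512
11 of 14 · RBRRBRBBBRB · max L -419/512 · min R -209/256 so -837/1024
12 of 14 · RBRRBRBBBRBR · max L -419/512 · min R -837/1024 so -1675/2048
13 of 14 · RBRRBRBBBRBRB · max L -1675/2048 · min R -837/1024 so -3349/4096
14 of 14 · RBRRBRBBBRBRBR · max L -1675/2048 · min R -3349/4096 so -6699/8192

-6699/8192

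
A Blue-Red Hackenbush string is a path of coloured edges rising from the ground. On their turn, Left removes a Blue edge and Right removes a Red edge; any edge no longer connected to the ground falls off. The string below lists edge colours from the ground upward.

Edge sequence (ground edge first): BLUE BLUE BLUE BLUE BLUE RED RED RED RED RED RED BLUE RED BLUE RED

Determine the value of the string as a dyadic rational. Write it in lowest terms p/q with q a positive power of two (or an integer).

4117/1024

Build value(s[:k]) for k = 1..15, string s = BLUE BLUE BLUE BLUE BLUE RED RED RED RED RED RED BLUE RED BLUE RED.
edge 1 of 15 (BLUE): { 0 | · } => 1
edge 2 of 15 (BLUE): { 0,1 | · } => 2
edge 3 of 15 (BLUE): { 0,1,2 | · } => 3
edge 4 of 15 (BLUE): { 0,1,2,3 | · } => 4
edge 5 of 15 (BLUE): { 0,1,2,3,4 | · } => 5
edge 6 of 15 (RED): { 0,1,2,3,4 | 5 } => 9/2
edge 7 of 15 (RED): { 0,1,2,3,4 | 9/2,5 } => 17/4
edge 8 of 15 (RED): { 0,1,2,3,4 | 17/4,9/2,5 } => 33/8
edge 9 of 15 (RED): { 0,1,2,3,4 | 33/8,17/4,9/2,5 } => 65/16
edge 10 of 15 (RED): { 0,1,2,3,4 | 65/16,33/8,17/4,9/2,5 } => 129/32
edge 11 of 15 (RED): { 0,1,2,3,4 | 129/32,65/16,33/8,17/4,9/2,5 } => 257/64
edge 12 of 15 (BLUE): { 0,1,2,3,4,257/64 | 129/32,65/16,33/8,17/4,9/2,5 } => 515/128
edge 13 of 15 (RED): { 0,1,2,3,4,257/64 | 515/128,129/32,65/16,33/8,17/4,9/2,5 } => 1029/256
edge 14 of 15 (BLUE): { 0,1,2,3,4,257/64,1029/256 | 515/128,129/32,65/16,33/8,17/4,9/2,5 } => 2059/512
edge 15 of 15 (RED): { 0,1,2,3,4,257/64,1029/256 | 2059/512,515/128,129/32,65/16,33/8,17/4,9/2,5 } => 4117/1024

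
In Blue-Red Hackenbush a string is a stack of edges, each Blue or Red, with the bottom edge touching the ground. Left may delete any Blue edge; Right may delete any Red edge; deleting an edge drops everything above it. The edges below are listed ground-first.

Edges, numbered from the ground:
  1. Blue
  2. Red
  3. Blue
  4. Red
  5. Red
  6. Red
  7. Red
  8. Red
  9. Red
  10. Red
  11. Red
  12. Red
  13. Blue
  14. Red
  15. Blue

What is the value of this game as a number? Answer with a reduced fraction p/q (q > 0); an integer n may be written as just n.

8203/16384

1 of 15 · B · max L 0 · min R +∞ → 1
2 of 15 · BR · max L 0 · min R 1 → 1/2
3 of 15 · BRB · max L 1/2 · min R 1 → 3/4
4 of 15 · BRBR · max L 1/2 · min R 3/4 → 5/8
5 of 15 · BRBRR · max L 1/2 · min R 5/8 → 9/16
6 of 15 · BRBRRR · max L 1/2 · min R 9/16 → 17/32
7 of 15 · BRBRRRR · max L 1/2 · min R 17/32 → 33/64
8 of 15 · BRBRRRRR · max L 1/2 · min R 33/64 → 65/128
9 of 15 · BRBRRRRRR · max L 1/2 · min R 65/128 → 129/256
10 of 15 · BRBRRRRRRR · max L 1/2 · min R 129/256 → 257/512
11 of 15 · BRBRRRRRRRR · max L 1/2 · min R 257/512 → 513/1024
12 of 15 · BRBRRRRRRRRR · max L 1/2 · min R 513/1024 → 1025/2048
13 of 15 · BRBRRRRRRRRRB · max L 1025/2048 · min R 513/1024 → 2051/4096
14 of 15 · BRBRRRRRRRRRBR · max L 1025/2048 · min R 2051/4096 → 4101/8192
15 of 15 · BRBRRRRRRRRRBRB · max L 4101/8192 · min R 2051/4096 → 8203/16384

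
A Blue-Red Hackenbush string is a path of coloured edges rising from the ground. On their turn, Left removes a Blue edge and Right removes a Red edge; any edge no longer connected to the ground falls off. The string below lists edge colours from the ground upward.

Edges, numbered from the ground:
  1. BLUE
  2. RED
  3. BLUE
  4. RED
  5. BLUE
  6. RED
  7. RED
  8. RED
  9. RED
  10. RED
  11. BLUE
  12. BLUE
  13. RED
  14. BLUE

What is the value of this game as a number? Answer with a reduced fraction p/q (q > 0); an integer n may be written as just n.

5147/8192

Build v(s[:k]) for k = 1..14, string s = BLUE RED BLUE RED BLUE RED RED RED RED RED BLUE BLUE RED BLUE.
1 of 14 · B · max L 0 · min R +∞ ⇒ 1
2 of 14 · BR · max L 0 · min R 1 ⇒ 1/2
3 of 14 · BRB · max L 1/2 · min R 1 ⇒ 3/4
4 of 14 · BRBR · max L 1/2 · min R 3/4 ⇒ 5/8
5 of 14 · BRBRB · max L 5/8 · min R 3/4 ⇒ 11/16
6 of 14 · BRBRBR · max L 5/8 · min R 11/16 ⇒ 21/32
7 of 14 · BRBRBRR · max L 5/8 · min R 21/32 ⇒ 41/64
8 of 14 · BRBRBRRR · max L 5/8 · min R 41/64 ⇒ 81/128
9 of 14 · BRBRBRRRR · max L 5/8 · min R 81/128 ⇒ 161/256
10 of 14 · BRBRBRRRRR · max L 5/8 · min R 161/256 ⇒ 321/512
11 of 14 · BRBRBRRRRRB · max L 321/512 · min R 161/256 ⇒ 643/1024
12 of 14 · BRBRBRRRRRBB · max L 643/1024 · min R 161/256 ⇒ 1287/2048
13 of 14 · BRBRBRRRRRBBR · max L 643/1024 · min R 1287/2048 ⇒ 2573/4096
14 of 14 · BRBRBRRRRRBBRB · max L 2573/4096 · min R 1287/2048 ⇒ 5147/8192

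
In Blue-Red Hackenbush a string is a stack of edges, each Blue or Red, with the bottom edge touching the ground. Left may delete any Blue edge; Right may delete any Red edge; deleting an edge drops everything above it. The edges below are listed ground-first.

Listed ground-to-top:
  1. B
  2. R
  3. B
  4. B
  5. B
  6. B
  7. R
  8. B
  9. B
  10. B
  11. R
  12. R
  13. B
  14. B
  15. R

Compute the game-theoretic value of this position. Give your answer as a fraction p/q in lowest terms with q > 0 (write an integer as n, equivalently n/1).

Build val(s[:k]) for k = 1..15, string s = B R B B B B R B B B R R B B R.
val(B) = { 0 | · } → 1
val(BR) = { 0 | 1 } → 1/2
val(BRB) = { 0,1/2 | 1 } → 3/4
val(BRBB) = { 0,1/2,3/4 | 1 } → 7/8
val(BRBBB) = { 0,1/2,3/4,7/8 | 1 } → 15/16
val(BRBBBB) = { 0,1/2,3/4,7/8,15/16 | 1 } → 31/32
val(BRBBBBR) = { 0,1/2,3/4,7/8,15/16 | 31/32,1 } → 61/64
val(BRBBBBRB) = { 0,1/2,3/4,7/8,15/16,61/64 | 31/32,1 } → 123/128
val(BRBBBBRBB) = { 0,1/2,3/4,7/8,15/16,61/64,123/128 | 31/32,1 } → 247/256
val(BRBBBBRBBB) = { 0,1/2,3/4,7/8,15/16,61/64,123/128,247/256 | 31/32,1 } → 495/512
val(BRBBBBRBBBR) = { 0,1/2,3/4,7/8,15/16,61/64,123/128,247/256 | 495/512,31/32,1 } → 989/1024
val(BRBBBBRBBBRR) = { 0,1/2,3/4,7/8,15/16,61/64,123/128,247/256 | 989/1024,495/512,31/32,1 } → 1977/2048
val(BRBBBBRBBBRRB) = { 0,1/2,3/4,7/8,15/16,61/64,123/128,247/256,1977/2048 | 989/1024,495/512,31/32,1 } → 3955/4096
val(BRBBBBRBBBRRBB) = { 0,1/2,3/4,7/8,15/16,61/64,123/128,247/256,1977/2048,3955/4096 | 989/1024,495/512,31/32,1 } → 7911/8192
val(BRBBBBRBBBRRBBR) = { 0,1/2,3/4,7/8,15/16,61/64,123/128,247/256,1977/2048,3955/4096 | 7911/8192,989/1024,495/512,31/32,1 } → 15821/16384

15821/16384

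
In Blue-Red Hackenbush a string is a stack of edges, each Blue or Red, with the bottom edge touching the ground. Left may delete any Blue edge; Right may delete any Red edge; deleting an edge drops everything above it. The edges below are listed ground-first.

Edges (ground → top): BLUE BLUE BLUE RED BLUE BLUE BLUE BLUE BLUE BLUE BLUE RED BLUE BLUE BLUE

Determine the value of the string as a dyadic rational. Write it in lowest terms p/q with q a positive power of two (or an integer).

12271/4096

B: Left { 0 }, Right { · } gives simplest 1
BB: Left { 0; 1 }, Right { · } gives simplest 2
BBB: Left { 0; 1; 2 }, Right { · } gives simplest 3
BBBR: Left { 0; 1; 2 }, Right { 3 } gives simplest 5/2
BBBRB: Left { 0; 1; 2; 5/2 }, Right { 3 } gives simplest 11/4
BBBRBB: Left { 0; 1; 2; 5/2; 11/4 }, Right { 3 } gives simplest 23/8
BBBRBBB: Left { 0; 1; 2; 5/2; 11/4; 23/8 }, Right { 3 } gives simplest 47/16
BBBRBBBB: Left { 0; 1; 2; 5/2; 11/4; 23/8; 47/16 }, Right { 3 } gives simplest 95/32
BBBRBBBBB: Left { 0; 1; 2; 5/2; 11/4; 23/8; 47/16; 95/32 }, Right { 3 } gives simplest 191/64
BBBRBBBBBB: Left { 0; 1; 2; 5/2; 11/4; 23/8; 47/16; 95/32; 191/64 }, Right { 3 } gives simplest 383/128
BBBRBBBBBBB: Left { 0; 1; 2; 5/2; 11/4; 23/8; 47/16; 95/32; 191/64; 383/128 }, Right { 3 } gives simplest 767/256
BBBRBBBBBBBR: Left { 0; 1; 2; 5/2; 11/4; 23/8; 47/16; 95/32; 191/64; 383/128 }, Right { 767/256; 3 } gives simplest 1533/512
BBBRBBBBBBBRB: Left { 0; 1; 2; 5/2; 11/4; 23/8; 47/16; 95/32; 191/64; 383/128; 1533/512 }, Right { 767/256; 3 } gives simplest 3067/1024
BBBRBBBBBBBRBB: Left { 0; 1; 2; 5/2; 11/4; 23/8; 47/16; 95/32; 191/64; 383/128; 1533/512; 3067/1024 }, Right { 767/256; 3 } gives simplest 6135/2048
BBBRBBBBBBBRBBB: Left { 0; 1; 2; 5/2; 11/4; 23/8; 47/16; 95/32; 191/64; 383/128; 1533/512; 3067/1024; 6135/2048 }, Right { 767/256; 3 } gives simplest 12271/4096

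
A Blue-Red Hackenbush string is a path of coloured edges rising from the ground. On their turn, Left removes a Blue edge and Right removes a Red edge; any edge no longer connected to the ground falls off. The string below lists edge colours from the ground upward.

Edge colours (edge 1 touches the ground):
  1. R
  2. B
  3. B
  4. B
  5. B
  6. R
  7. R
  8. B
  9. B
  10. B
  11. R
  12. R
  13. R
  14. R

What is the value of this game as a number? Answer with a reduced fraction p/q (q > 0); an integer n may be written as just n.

-799/8192

Build G(s[:k]) for k = 1..14, string s = R B B B B R R B B B R R R R.
1 of 14 · R · max L −∞ · min R 0 = -1
2 of 14 · RB · max L -1 · min R 0 = -1/2
3 of 14 · RBB · max L -1/2 · min R 0 = -1/4
4 of 14 · RBBB · max L -1/4 · min R 0 = -1/8
5 of 14 · RBBBB · max L -1/8 · min R 0 = -1/16
6 of 14 · RBBBBR · max L -1/8 · min R -1/16 = -3/32
7 of 14 · RBBBBRR · max L -1/8 · min R -3/32 = -7/64
8 of 14 · RBBBBRRB · max L -7/64 · min R -3/32 = -13/128
9 of 14 · RBBBBRRBB · max L -13/128 · min R -3/32 = -25/256
10 of 14 · RBBBBRRBBB · max L -25/256 · min R -3/32 = -49/512
11 of 14 · RBBBBRRBBBR · max L -25/256 · min R -49/512 = -99/1024
12 of 14 · RBBBBRRBBBRR · max L -25/256 · min R -99/1024 = -199/2048
13 of 14 · RBBBBRRBBBRRR · max L -25/256 · min R -199/2048 = -399/4096
14 of 14 · RBBBBRRBBBRRRR · max L -25/256 · min R -399/4096 = -799/8192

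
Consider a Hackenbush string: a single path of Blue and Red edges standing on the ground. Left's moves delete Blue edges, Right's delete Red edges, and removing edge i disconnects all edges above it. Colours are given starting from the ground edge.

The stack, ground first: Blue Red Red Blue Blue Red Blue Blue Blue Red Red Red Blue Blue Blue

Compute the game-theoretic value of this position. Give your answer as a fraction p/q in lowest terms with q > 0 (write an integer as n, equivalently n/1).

7055/16384

Recurse on prefixes of the 15-edge string Blue Red Red Blue Blue Red Blue Blue Blue Red Red Red Blue Blue Blue:
1 of 15 · B · max L 0 · min R +∞ — 1
2 of 15 · BR · max L 0 · min R 1 — 1/2
3 of 15 · BRR · max L 0 · min R 1/2 — 1/4
4 of 15 · BRRB · max L 1/4 · min R 1/2 — 3/8
5 of 15 · BRRBB · max L 3/8 · min R 1/2 — 7/16
6 of 15 · BRRBBR · max L 3/8 · min R 7/16 — 13/32
7 of 15 · BRRBBRB · max L 13/32 · min R 7/16 — 27/64
8 of 15 · BRRBBRBB · max L 27/64 · min R 7/16 — 55/128
9 of 15 · BRRBBRBBB · max L 55/128 · min R 7/16 — 111/256
10 of 15 · BRRBBRBBBR · max L 55/128 · min R 111/256 — 221/512
11 of 15 · BRRBBRBBBRR · max L 55/128 · min R 221/512 — 441/1024
12 of 15 · BRRBBRBBBRRR · max L 55/128 · min R 441/1024 — 881/2048
13 of 15 · BRRBBRBBBRRRB · max L 881/2048 · min R 441/1024 — 1763/4096
14 of 15 · BRRBBRBBBRRRBB · max L 1763/4096 · min R 441/1024 — 3527/8192
15 of 15 · BRRBBRBBBRRRBBB · max L 3527/8192 · min R 441/1024 — 7055/16384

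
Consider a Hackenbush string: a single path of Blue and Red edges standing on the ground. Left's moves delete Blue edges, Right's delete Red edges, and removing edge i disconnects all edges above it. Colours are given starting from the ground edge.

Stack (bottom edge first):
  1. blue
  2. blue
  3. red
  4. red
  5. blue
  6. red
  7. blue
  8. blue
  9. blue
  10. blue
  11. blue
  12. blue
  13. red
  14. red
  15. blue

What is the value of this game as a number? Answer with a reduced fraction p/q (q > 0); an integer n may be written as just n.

11251/8192

Recurse on prefixes of the 15-edge string blue blue red red blue red blue blue blue blue blue blue red red blue:
step 1: add blue to get b; options L={ 0 } R={ ∅ } -> 1
step 2: add blue to get bb; options L={ 0 1 } R={ ∅ } -> 2
step 3: add red to get bbr; options L={ 0 1 } R={ 2 } -> 3/2
step 4: add red to get bbrr; options L={ 0 1 } R={ 3/2 2 } -> 5/4
step 5: add blue to get bbrrb; options L={ 0 1 5/4 } R={ 3/2 2 } -> 11/8
step 6: add red to get bbrrbr; options L={ 0 1 5/4 } R={ 11/8 3/2 2 } -> 21/16
step 7: add blue to get bbrrbrb; options L={ 0 1 5/4 21/16 } R={ 11/8 3/2 2 } -> 43/32
step 8: add blue to get bbrrbrbb; options L={ 0 1 5/4 21/16 43/32 } R={ 11/8 3/2 2 } -> 87/64
step 9: add blue to get bbrrbrbbb; options L={ 0 1 5/4 21/16 43/32 87/64 } R={ 11/8 3/2 2 } -> 175/128
step 10: add blue to get bbrrbrbbbb; options L={ 0 1 5/4 21/16 43/32 87/64 175/128 } R={ 11/8 3/2 2 } -> 351/256
step 11: add blue to get bbrrbrbbbbb; options L={ 0 1 5/4 21/16 43/32 87/64 175/128 351/256 } R={ 11/8 3/2 2 } -> 703/512
step 12: add blue to get bbrrbrbbbbbb; options L={ 0 1 5/4 21/16 43/32 87/64 175/128 351/256 703/512 } R={ 11/8 3/2 2 } -> 1407/1024
step 13: add red to get bbrrbrbbbbbbr; options L={ 0 1 5/4 21/16 43/32 87/64 175/128 351/256 703/512 } R={ 1407/1024 11/8 3/2 2 } -> 2813/2048
step 14: add red to get bbrrbrbbbbbbrr; options L={ 0 1 5/4 21/16 43/32 87/64 175/128 351/256 703/512 } R={ 2813/2048 1407/1024 11/8 3/2 2 } -> 5625/4096
step 15: add blue to get bbrrbrbbbbbbrrb; options L={ 0 1 5/4 21/16 43/32 87/64 175/128 351/256 703/512 5625/4096 } R={ 2813/2048 1407/1024 11/8 3/2 2 } -> 11251/8192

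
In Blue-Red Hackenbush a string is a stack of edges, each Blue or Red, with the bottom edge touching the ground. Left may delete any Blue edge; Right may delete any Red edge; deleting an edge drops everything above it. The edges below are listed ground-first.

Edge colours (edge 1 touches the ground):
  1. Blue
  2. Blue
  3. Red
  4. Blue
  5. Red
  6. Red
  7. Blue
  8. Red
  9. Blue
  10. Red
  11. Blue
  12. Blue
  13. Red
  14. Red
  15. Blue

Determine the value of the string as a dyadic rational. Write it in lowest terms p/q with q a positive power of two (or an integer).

12979/8192

Build g(s[:k]) for k = 1..15, string s = Blue Blue Red Blue Red Red Blue Red Blue Red Blue Blue Red Red Blue.
g(B) = { 0 |  } gives 1
g(BB) = { 0, 1 |  } gives 2
g(BBR) = { 0, 1 | 2 } gives 3/2
g(BBRB) = { 0, 1, 3/2 | 2 } gives 7/4
g(BBRBR) = { 0, 1, 3/2 | 7/4, 2 } gives 13/8
g(BBRBRR) = { 0, 1, 3/2 | 13/8, 7/4, 2 } gives 25/16
g(BBRBRRB) = { 0, 1, 3/2, 25/16 | 13/8, 7/4, 2 } gives 51/32
g(BBRBRRBR) = { 0, 1, 3/2, 25/16 | 51/32, 13/8, 7/4, 2 } gives 101/64
g(BBRBRRBRB) = { 0, 1, 3/2, 25/16, 101/64 | 51/32, 13/8, 7/4, 2 } gives 203/128
g(BBRBRRBRBR) = { 0, 1, 3/2, 25/16, 101/64 | 203/128, 51/32, 13/8, 7/4, 2 } gives 405/256
g(BBRBRRBRBRB) = { 0, 1, 3/2, 25/16, 101/64, 405/256 | 203/128, 51/32, 13/8, 7/4, 2 } gives 811/512
g(BBRBRRBRBRBB) = { 0, 1, 3/2, 25/16, 101/64, 405/256, 811/512 | 203/128, 51/32, 13/8, 7/4, 2 } gives 1623/1024
g(BBRBRRBRBRBBR) = { 0, 1, 3/2, 25/16, 101/64, 405/256, 811/512 | 1623/1024, 203/128, 51/32, 13/8, 7/4, 2 } gives 3245/2048
g(BBRBRRBRBRBBRR) = { 0, 1, 3/2, 25/16, 101/64, 405/256, 811/512 | 3245/2048, 1623/1024, 203/128, 51/32, 13/8, 7/4, 2 } gives 6489/4096
g(BBRBRRBRBRBBRRB) = { 0, 1, 3/2, 25/16, 101/64, 405/256, 811/512, 6489/4096 | 3245/2048, 1623/1024, 203/128, 51/32, 13/8, 7/4, 2 } gives 12979/8192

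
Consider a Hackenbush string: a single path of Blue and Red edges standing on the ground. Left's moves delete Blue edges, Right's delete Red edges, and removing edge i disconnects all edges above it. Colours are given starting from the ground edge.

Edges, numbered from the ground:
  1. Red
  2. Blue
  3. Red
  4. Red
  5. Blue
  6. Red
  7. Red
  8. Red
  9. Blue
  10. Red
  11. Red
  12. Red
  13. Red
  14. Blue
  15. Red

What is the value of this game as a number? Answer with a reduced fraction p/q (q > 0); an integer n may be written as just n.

R: Left {  }, Right { 0 } = simplest -1
RB: Left { -1 }, Right { 0 } = simplest -1/2
RBR: Left { -1 }, Right { -1/2, 0 } = simplest -3/4
RBRR: Left { -1 }, Right { -3/4, -1/2, 0 } = simplest -7/8
RBRRB: Left { -1, -7/8 }, Right { -3/4, -1/2, 0 } = simplest -13/16
RBRRBR: Left { -1, -7/8 }, Right { -13/16, -3/4, -1/2, 0 } = simplest -27/32
RBRRBRR: Left { -1, -7/8 }, Right { -27/32, -13/16, -3/4, -1/2, 0 } = simplest -55/64
RBRRBRRR: Left { -1, -7/8 }, Right { -55/64, -27/32, -13/16, -3/4, -1/2, 0 } = simplest -111/128
RBRRBRRRB: Left { -1, -7/8, -111/128 }, Right { -55/64, -27/32, -13/16, -3/4, -1/2, 0 } = simplest -221/256
RBRRBRRRBR: Left { -1, -7/8, -111/128 }, Right { -221/256, -55/64, -27/32, -13/16, -3/4, -1/2, 0 } = simplest -443/512
RBRRBRRRBRR: Left { -1, -7/8, -111/128 }, Right { -443/512, -221/256, -55/64, -27/32, -13/16, -3/4, -1/2, 0 } = simplest -887/1024
RBRRBRRRBRRR: Left { -1, -7/8, -111/128 }, Right { -887/1024, -443/512, -221/256, -55/64, -27/32, -13/16, -3/4, -1/2, 0 } = simplest -1775/2048
RBRRBRRRBRRRR: Left { -1, -7/8, -111/128 }, Right { -1775/2048, -887/1024, -443/512, -221/256, -55/64, -27/32, -13/16, -3/4, -1/2, 0 } = simplest -3551/4096
RBRRBRRRBRRRRB: Left { -1, -7/8, -111/128, -3551/4096 }, Right { -1775/2048, -887/1024, -443/512, -221/256, -55/64, -27/32, -13/16, -3/4, -1/2, 0 } = simplest -7101/8192
RBRRBRRRBRRRRBR: Left { -1, -7/8, -111/128, -3551/4096 }, Right { -7101/8192, -1775/2048, -887/1024, -443/512, -221/256, -55/64, -27/32, -13/16, -3/4, -1/2, 0 } = simplest -14203/16384

-14203/16384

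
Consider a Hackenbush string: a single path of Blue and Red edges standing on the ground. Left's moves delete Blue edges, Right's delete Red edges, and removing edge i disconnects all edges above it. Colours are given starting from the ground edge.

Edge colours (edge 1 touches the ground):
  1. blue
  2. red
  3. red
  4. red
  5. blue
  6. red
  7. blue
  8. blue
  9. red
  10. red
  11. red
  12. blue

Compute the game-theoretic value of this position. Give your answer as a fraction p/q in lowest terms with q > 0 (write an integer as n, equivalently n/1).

355/2048

val_1 [b]  L=[0]  R=[(no moves)]  → 1
val_2 [br]  L=[0]  R=[1]  → 1/2
val_3 [brr]  L=[0]  R=[1/2; 1]  → 1/4
val_4 [brrr]  L=[0]  R=[1/4; 1/2; 1]  → 1/8
val_5 [brrrb]  L=[0; 1/8]  R=[1/4; 1/2; 1]  → 3/16
val_6 [brrrbr]  L=[0; 1/8]  R=[3/16; 1/4; 1/2; 1]  → 5/32
val_7 [brrrbrb]  L=[0; 1/8; 5/32]  R=[3/16; 1/4; 1/2; 1]  → 11/64
val_8 [brrrbrbb]  L=[0; 1/8; 5/32; 11/64]  R=[3/16; 1/4; 1/2; 1]  → 23/128
val_9 [brrrbrbbr]  L=[0; 1/8; 5/32; 11/64]  R=[23/128; 3/16; 1/4; 1/2; 1]  → 45/256
val_10 [brrrbrbbrr]  L=[0; 1/8; 5/32; 11/64]  R=[45/256; 23/128; 3/16; 1/4; 1/2; 1]  → 89/512
val_11 [brrrbrbbrrr]  L=[0; 1/8; 5/32; 11/64]  R=[89/512; 45/256; 23/128; 3/16; 1/4; 1/2; 1]  → 177/1024
val_12 [brrrbrbbrrrb]  L=[0; 1/8; 5/32; 11/64; 177/1024]  R=[89/512; 45/256; 23/128; 3/16; 1/4; 1/2; 1]  → 355/2048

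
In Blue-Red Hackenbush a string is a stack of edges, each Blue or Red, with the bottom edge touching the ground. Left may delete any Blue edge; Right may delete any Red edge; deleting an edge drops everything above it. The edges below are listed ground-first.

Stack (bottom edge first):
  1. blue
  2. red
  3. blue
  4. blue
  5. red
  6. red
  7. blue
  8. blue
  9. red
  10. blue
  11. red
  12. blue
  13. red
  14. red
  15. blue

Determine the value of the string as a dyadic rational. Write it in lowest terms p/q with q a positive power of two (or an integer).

Prefix values for blue red blue blue red red blue blue red blue red blue red red blue via {L|R} + simplicity:
1 of 15 · b · max L 0 · min R +∞ ⇒ 1
2 of 15 · br · max L 0 · min R 1 ⇒ 1/2
3 of 15 · brb · max L 1/2 · min R 1 ⇒ 3/4
4 of 15 · brbb · max L 3/4 · min R 1 ⇒ 7/8
5 of 15 · brbbr · max L 3/4 · min R 7/8 ⇒ 13/16
6 of 15 · brbbrr · max L 3/4 · min R 13/16 ⇒ 25/32
7 of 15 · brbbrrb · max L 25/32 · min R 13/16 ⇒ 51/64
8 of 15 · brbbrrbb · max L 51/64 · min R 13/16 ⇒ 103/128
9 of 15 · brbbrrbbr · max L 51/64 · min R 103/128 ⇒ 205/256
10 of 15 · brbbrrbbrb · max L 205/256 · min R 103/128 ⇒ 411/512
11 of 15 · brbbrrbbrbr · max L 205/256 · min R 411/512 ⇒ 821/1024
12 of 15 · brbbrrbbrbrb · max L 821/1024 · min R 411/512 ⇒ 1643/2048
13 of 15 · brbbrrbbrbrbr · max L 821/1024 · min R 1643/2048 ⇒ 3285/4096
14 of 15 · brbbrrbbrbrbrr · max L 821/1024 · min R 3285/4096 ⇒ 6569/8192
15 of 15 · brbbrrbbrbrbrrb · max L 6569/8192 · min R 3285/4096 ⇒ 13139/16384

13139/16384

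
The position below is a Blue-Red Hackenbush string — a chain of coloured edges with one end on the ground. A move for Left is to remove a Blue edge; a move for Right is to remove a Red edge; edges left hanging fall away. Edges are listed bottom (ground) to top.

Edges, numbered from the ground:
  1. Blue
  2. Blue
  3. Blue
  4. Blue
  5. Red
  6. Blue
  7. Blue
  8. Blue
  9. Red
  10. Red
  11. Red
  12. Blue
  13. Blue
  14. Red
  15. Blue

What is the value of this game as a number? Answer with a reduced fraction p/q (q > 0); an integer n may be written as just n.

edge 1 of 15 (Blue): { 0 | (no moves) } → 1
edge 2 of 15 (Blue): { 0, 1 | (no moves) } → 2
edge 3 of 15 (Blue): { 0, 1, 2 | (no moves) } → 3
edge 4 of 15 (Blue): { 0, 1, 2, 3 | (no moves) } → 4
edge 5 of 15 (Red): { 0, 1, 2, 3 | 4 } → 7/2
edge 6 of 15 (Blue): { 0, 1, 2, 3, 7/2 | 4 } → 15/4
edge 7 of 15 (Blue): { 0, 1, 2, 3, 7/2, 15/4 | 4 } → 31/8
edge 8 of 15 (Blue): { 0, 1, 2, 3, 7/2, 15/4, 31/8 | 4 } → 63/16
edge 9 of 15 (Red): { 0, 1, 2, 3, 7/2, 15/4, 31/8 | 63/16, 4 } → 125/32
edge 10 of 15 (Red): { 0, 1, 2, 3, 7/2, 15/4, 31/8 | 125/32, 63/16, 4 } → 249/64
edge 11 of 15 (Red): { 0, 1, 2, 3, 7/2, 15/4, 31/8 | 249/64, 125/32, 63/16, 4 } → 497/128
edge 12 of 15 (Blue): { 0, 1, 2, 3, 7/2, 15/4, 31/8, 497/128 | 249/64, 125/32, 63/16, 4 } → 995/256
edge 13 of 15 (Blue): { 0, 1, 2, 3, 7/2, 15/4, 31/8, 497/128, 995/256 | 249/64, 125/32, 63/16, 4 } → 1991/512
edge 14 of 15 (Red): { 0, 1, 2, 3, 7/2, 15/4, 31/8, 497/128, 995/256 | 1991/512, 249/64, 125/32, 63/16, 4 } → 3981/1024
edge 15 of 15 (Blue): { 0, 1, 2, 3, 7/2, 15/4, 31/8, 497/128, 995/256, 3981/1024 | 1991/512, 249/64, 125/32, 63/16, 4 } → 7963/2048

7963/2048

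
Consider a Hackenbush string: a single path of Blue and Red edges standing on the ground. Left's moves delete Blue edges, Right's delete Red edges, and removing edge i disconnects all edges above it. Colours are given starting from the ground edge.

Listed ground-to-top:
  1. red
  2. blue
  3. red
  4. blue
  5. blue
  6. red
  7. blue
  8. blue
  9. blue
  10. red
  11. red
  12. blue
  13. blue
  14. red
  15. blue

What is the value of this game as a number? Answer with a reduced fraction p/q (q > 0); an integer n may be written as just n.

G(r) = { — | 0 } => -1
G(rb) = { -1 | 0 } => -1/2
G(rbr) = { -1 | -1/2, 0 } => -3/4
G(rbrb) = { -1, -3/4 | -1/2, 0 } => -5/8
G(rbrbb) = { -1, -3/4, -5/8 | -1/2, 0 } => -9/16
G(rbrbbr) = { -1, -3/4, -5/8 | -9/16, -1/2, 0 } => -19/32
G(rbrbbrb) = { -1, -3/4, -5/8, -19/32 | -9/16, -1/2, 0 } => -37/64
G(rbrbbrbb) = { -1, -3/4, -5/8, -19/32, -37/64 | -9/16, -1/2, 0 } => -73/128
G(rbrbbrbbb) = { -1, -3/4, -5/8, -19/32, -37/64, -73/128 | -9/16, -1/2, 0 } => -145/256
G(rbrbbrbbbr) = { -1, -3/4, -5/8, -19/32, -37/64, -73/128 | -145/256, -9/16, -1/2, 0 } => -291/512
G(rbrbbrbbbrr) = { -1, -3/4, -5/8, -19/32, -37/64, -73/128 | -291/512, -145/256, -9/16, -1/2, 0 } => -583/1024
G(rbrbbrbbbrrb) = { -1, -3/4, -5/8, -19/32, -37/64, -73/128, -583/1024 | -291/512, -145/256, -9/16, -1/2, 0 } => -1165/2048
G(rbrbbrbbbrrbb) = { -1, -3/4, -5/8, -19/32, -37/64, -73/128, -583/1024, -1165/2048 | -291/512, -145/256, -9/16, -1/2, 0 } => -2329/4096
G(rbrbbrbbbrrbbr) = { -1, -3/4, -5/8, -19/32, -37/64, -73/128, -583/1024, -1165/2048 | -2329/4096, -291/512, -145/256, -9/16, -1/2, 0 } => -4659/8192
G(rbrbbrbbbrrbbrb) = { -1, -3/4, -5/8, -19/32, -37/64, -73/128, -583/1024, -1165/2048, -4659/8192 | -2329/4096, -291/512, -145/256, -9/16, -1/2, 0 } => -9317/16384

-9317/16384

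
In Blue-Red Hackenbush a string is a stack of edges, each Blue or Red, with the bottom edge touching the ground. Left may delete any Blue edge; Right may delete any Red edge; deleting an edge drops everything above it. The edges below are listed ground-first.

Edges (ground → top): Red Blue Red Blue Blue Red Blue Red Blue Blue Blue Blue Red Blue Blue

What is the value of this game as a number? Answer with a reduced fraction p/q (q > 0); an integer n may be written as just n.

Recurse on prefixes of the 15-edge string Red Blue Red Blue Blue Red Blue Red Blue Blue Blue Blue Red Blue Blue:
value_1 [R]  L=[—]  R=[0]  -> -1
value_2 [RB]  L=[-1]  R=[0]  -> -1/2
value_3 [RBR]  L=[-1]  R=[-1/2; 0]  -> -3/4
value_4 [RBRB]  L=[-1; -3/4]  R=[-1/2; 0]  -> -5/8
value_5 [RBRBB]  L=[-1; -3/4; -5/8]  R=[-1/2; 0]  -> -9/16
value_6 [RBRBBR]  L=[-1; -3/4; -5/8]  R=[-9/16; -1/2; 0]  -> -19/32
value_7 [RBRBBRB]  L=[-1; -3/4; -5/8; -19/32]  R=[-9/16; -1/2; 0]  -> -37/64
value_8 [RBRBBRBR]  L=[-1; -3/4; -5/8; -19/32]  R=[-37/64; -9/16; -1/2; 0]  -> -75/128
value_9 [RBRBBRBRB]  L=[-1; -3/4; -5/8; -19/32; -75/128]  R=[-37/64; -9/16; -1/2; 0]  -> -149/256
value_10 [RBRBBRBRBB]  L=[-1; -3/4; -5/8; -19/32; -75/128; -149/256]  R=[-37/64; -9/16; -1/2; 0]  -> -297/512
value_11 [RBRBBRBRBBB]  L=[-1; -3/4; -5/8; -19/32; -75/128; -149/256; -297/512]  R=[-37/64; -9/16; -1/2; 0]  -> -593/1024
value_12 [RBRBBRBRBBBB]  L=[-1; -3/4; -5/8; -19/32; -75/128; -149/256; -297/512; -593/1024]  R=[-37/64; -9/16; -1/2; 0]  -> -1185/2048
value_13 [RBRBBRBRBBBBR]  L=[-1; -3/4; -5/8; -19/32; -75/128; -149/256; -297/512; -593/1024]  R=[-1185/2048; -37/64; -9/16; -1/2; 0]  -> -2371/4096
value_14 [RBRBBRBRBBBBRB]  L=[-1; -3/4; -5/8; -19/32; -75/128; -149/256; -297/512; -593/1024; -2371/4096]  R=[-1185/2048; -37/64; -9/16; -1/2; 0]  -> -4741/8192
value_15 [RBRBBRBRBBBBRBB]  L=[-1; -3/4; -5/8; -19/32; -75/128; -149/256; -297/512; -593/1024; -2371/4096; -4741/8192]  R=[-1185/2048; -37/64; -9/16; -1/2; 0]  -> -9481/16384

-9481/16384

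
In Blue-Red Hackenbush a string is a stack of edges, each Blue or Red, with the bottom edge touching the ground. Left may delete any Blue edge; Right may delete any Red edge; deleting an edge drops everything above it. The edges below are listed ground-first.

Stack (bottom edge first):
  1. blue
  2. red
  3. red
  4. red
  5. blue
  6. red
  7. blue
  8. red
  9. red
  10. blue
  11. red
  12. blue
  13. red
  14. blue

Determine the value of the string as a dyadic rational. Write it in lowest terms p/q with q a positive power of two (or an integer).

1323/8192

Recurse on prefixes of the 14-edge string blue red red red blue red blue red red blue red blue red blue:
v(b) = { 0 | — } — 1
v(br) = { 0 | 1 } — 1/2
v(brr) = { 0 | 1/2; 1 } — 1/4
v(brrr) = { 0 | 1/4; 1/2; 1 } — 1/8
v(brrrb) = { 0; 1/8 | 1/4; 1/2; 1 } — 3/16
v(brrrbr) = { 0; 1/8 | 3/16; 1/4; 1/2; 1 } — 5/32
v(brrrbrb) = { 0; 1/8; 5/32 | 3/16; 1/4; 1/2; 1 } — 11/64
v(brrrbrbr) = { 0; 1/8; 5/32 | 11/64; 3/16; 1/4; 1/2; 1 } — 21/128
v(brrrbrbrr) = { 0; 1/8; 5/32 | 21/128; 11/64; 3/16; 1/4; 1/2; 1 } — 41/256
v(brrrbrbrrb) = { 0; 1/8; 5/32; 41/256 | 21/128; 11/64; 3/16; 1/4; 1/2; 1 } — 83/512
v(brrrbrbrrbr) = { 0; 1/8; 5/32; 41/256 | 83/512; 21/128; 11/64; 3/16; 1/4; 1/2; 1 } — 165/1024
v(brrrbrbrrbrb) = { 0; 1/8; 5/32; 41/256; 165/1024 | 83/512; 21/128; 11/64; 3/16; 1/4; 1/2; 1 } — 331/2048
v(brrrbrbrrbrbr) = { 0; 1/8; 5/32; 41/256; 165/1024 | 331/2048; 83/512; 21/128; 11/64; 3/16; 1/4; 1/2; 1 } — 661/4096
v(brrrbrbrrbrbrb) = { 0; 1/8; 5/32; 41/256; 165/1024; 661/4096 | 331/2048; 83/512; 21/128; 11/64; 3/16; 1/4; 1/2; 1 } — 1323/8192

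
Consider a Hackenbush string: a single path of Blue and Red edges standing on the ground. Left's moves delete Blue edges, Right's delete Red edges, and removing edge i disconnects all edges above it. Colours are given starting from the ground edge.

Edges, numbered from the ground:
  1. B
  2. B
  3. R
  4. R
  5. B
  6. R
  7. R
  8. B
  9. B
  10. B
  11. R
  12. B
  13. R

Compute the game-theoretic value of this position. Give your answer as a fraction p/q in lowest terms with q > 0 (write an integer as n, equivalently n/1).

2677/2048

Build v(s[:k]) for k = 1..13, string s = B B R R B R R B B B R B R.
1 of 13 · B · max L 0 · min R +∞ => 1
2 of 13 · BB · max L 1 · min R +∞ => 2
3 of 13 · BBR · max L 1 · min R 2 => 3/2
4 of 13 · BBRR · max L 1 · min R 3/2 => 5/4
5 of 13 · BBRRB · max L 5/4 · min R 3/2 => 11/8
6 of 13 · BBRRBR · max L 5/4 · min R 11/8 => 21/16
7 of 13 · BBRRBRR · max L 5/4 · min R 21/16 => 41/32
8 of 13 · BBRRBRRB · max L 41/32 · min R 21/16 => 83/64
9 of 13 · BBRRBRRBB · max L 83/64 · min R 21/16 => 167/128
10 of 13 · BBRRBRRBBB · max L 167/128 · min R 21/16 => 335/256
11 of 13 · BBRRBRRBBBR · max L 167/128 · min R 335/256 => 669/512
12 of 13 · BBRRBRRBBBRB · max L 669/512 · min R 335/256 => 1339/1024
13 of 13 · BBRRBRRBBBRBR · max L 669/512 · min R 1339/1024 => 2677/2048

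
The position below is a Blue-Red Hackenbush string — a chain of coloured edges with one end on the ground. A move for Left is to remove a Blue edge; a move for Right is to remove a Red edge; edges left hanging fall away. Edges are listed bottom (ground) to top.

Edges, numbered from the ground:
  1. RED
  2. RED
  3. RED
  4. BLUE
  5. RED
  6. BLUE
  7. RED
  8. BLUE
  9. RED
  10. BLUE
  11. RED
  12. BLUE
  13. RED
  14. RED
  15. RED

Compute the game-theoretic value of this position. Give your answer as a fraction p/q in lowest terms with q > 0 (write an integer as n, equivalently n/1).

-10927/4096

Prefix values for RED RED RED BLUE RED BLUE RED BLUE RED BLUE RED BLUE RED RED RED via {L|R} + simplicity:
R: Left {  }, Right { 0 } — simplest -1
RR: Left {  }, Right { -1,0 } — simplest -2
RRR: Left {  }, Right { -2,-1,0 } — simplest -3
RRRB: Left { -3 }, Right { -2,-1,0 } — simplest -5/2
RRRBR: Left { -3 }, Right { -5/2,-2,-1,0 } — simplest -11/4
RRRBRB: Left { -3,-11/4 }, Right { -5/2,-2,-1,0 } — simplest -21/8
RRRBRBR: Left { -3,-11/4 }, Right { -21/8,-5/2,-2,-1,0 } — simplest -43/16
RRRBRBRB: Left { -3,-11/4,-43/16 }, Right { -21/8,-5/2,-2,-1,0 } — simplest -85/32
RRRBRBRBR: Left { -3,-11/4,-43/16 }, Right { -85/32,-21/8,-5/2,-2,-1,0 } — simplest -171/64
RRRBRBRBRB: Left { -3,-11/4,-43/16,-171/64 }, Right { -85/32,-21/8,-5/2,-2,-1,0 } — simplest -341/128
RRRBRBRBRBR: Left { -3,-11/4,-43/16,-171/64 }, Right { -341/128,-85/32,-21/8,-5/2,-2,-1,0 } — simplest -683/256
RRRBRBRBRBRB: Left { -3,-11/4,-43/16,-171/64,-683/256 }, Right { -341/128,-85/32,-21/8,-5/2,-2,-1,0 } — simplest -1365/512
RRRBRBRBRBRBR: Left { -3,-11/4,-43/16,-171/64,-683/256 }, Right { -1365/512,-341/128,-85/32,-21/8,-5/2,-2,-1,0 } — simplest -2731/1024
RRRBRBRBRBRBRR: Left { -3,-11/4,-43/16,-171/64,-683/256 }, Right { -2731/1024,-1365/512,-341/128,-85/32,-21/8,-5/2,-2,-1,0 } — simplest -5463/2048
RRRBRBRBRBRBRRR: Left { -3,-11/4,-43/16,-171/64,-683/256 }, Right { -5463/2048,-2731/1024,-1365/512,-341/128,-85/32,-21/8,-5/2,-2,-1,0 } — simplest -10927/4096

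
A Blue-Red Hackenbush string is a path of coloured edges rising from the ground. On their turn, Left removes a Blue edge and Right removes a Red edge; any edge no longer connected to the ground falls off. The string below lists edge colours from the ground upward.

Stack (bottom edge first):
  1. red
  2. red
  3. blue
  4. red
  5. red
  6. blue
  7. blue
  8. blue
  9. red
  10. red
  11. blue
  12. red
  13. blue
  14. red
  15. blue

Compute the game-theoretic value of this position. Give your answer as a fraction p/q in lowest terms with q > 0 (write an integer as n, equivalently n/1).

Prefix values for red red blue red red blue blue blue red red blue red blue red blue via {L|R} + simplicity:
G(r) = { ∅ | 0 } ⇒ -1
G(rr) = { ∅ | -1, 0 } ⇒ -2
G(rrb) = { -2 | -1, 0 } ⇒ -3/2
G(rrbr) = { -2 | -3/2, -1, 0 } ⇒ -7/4
G(rrbrr) = { -2 | -7/4, -3/2, -1, 0 } ⇒ -15/8
G(rrbrrb) = { -2, -15/8 | -7/4, -3/2, -1, 0 } ⇒ -29/16
G(rrbrrbb) = { -2, -15/8, -29/16 | -7/4, -3/2, -1, 0 } ⇒ -57/32
G(rrbrrbbb) = { -2, -15/8, -29/16, -57/32 | -7/4, -3/2, -1, 0 } ⇒ -113/64
G(rrbrrbbbr) = { -2, -15/8, -29/16, -57/32 | -113/64, -7/4, -3/2, -1, 0 } ⇒ -227/128
G(rrbrrbbbrr) = { -2, -15/8, -29/16, -57/32 | -227/128, -113/64, -7/4, -3/2, -1, 0 } ⇒ -455/256
G(rrbrrbbbrrb) = { -2, -15/8, -29/16, -57/32, -455/256 | -227/128, -113/64, -7/4, -3/2, -1, 0 } ⇒ -909/512
G(rrbrrbbbrrbr) = { -2, -15/8, -29/16, -57/32, -455/256 | -909/512, -227/128, -113/64, -7/4, -3/2, -1, 0 } ⇒ -1819/1024
G(rrbrrbbbrrbrb) = { -2, -15/8, -29/16, -57/32, -455/256, -1819/1024 | -909/512, -227/128, -113/64, -7/4, -3/2, -1, 0 } ⇒ -3637/2048
G(rrbrrbbbrrbrbr) = { -2, -15/8, -29/16, -57/32, -455/256, -1819/1024 | -3637/2048, -909/512, -227/128, -113/64, -7/4, -3/2, -1, 0 } ⇒ -7275/4096
G(rrbrrbbbrrbrbrb) = { -2, -15/8, -29/16, -57/32, -455/256, -1819/1024, -7275/4096 | -3637/2048, -909/512, -227/128, -113/64, -7/4, -3/2, -1, 0 } ⇒ -14549/8192

-14549/8192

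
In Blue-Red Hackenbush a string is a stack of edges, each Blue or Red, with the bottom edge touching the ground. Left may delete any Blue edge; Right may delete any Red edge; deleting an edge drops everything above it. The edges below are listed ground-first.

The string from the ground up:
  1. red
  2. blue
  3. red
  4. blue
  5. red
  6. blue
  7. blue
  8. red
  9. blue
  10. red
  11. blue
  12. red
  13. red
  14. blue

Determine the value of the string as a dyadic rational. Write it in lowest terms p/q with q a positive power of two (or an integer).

-5293/8192

1 of 14 · r · max L −∞ · min R 0 => -1
2 of 14 · rb · max L -1 · min R 0 => -1/2
3 of 14 · rbr · max L -1 · min R -1/2 => -3/4
4 of 14 · rbrb · max L -3/4 · min R -1/2 => -5/8
5 of 14 · rbrbr · max L -3/4 · min R -5/8 => -11/16
6 of 14 · rbrbrb · max L -11/16 · min R -5/8 => -21/32
7 of 14 · rbrbrbb · max L -21/32 · min R -5/8 => -41/64
8 of 14 · rbrbrbbr · max L -21/32 · min R -41/64 => -83/128
9 of 14 · rbrbrbbrb · max L -83/128 · min R -41/64 => -165/256
10 of 14 · rbrbrbbrbr · max L -83/128 · min R -165/256 => -331/512
11 of 14 · rbrbrbbrbrb · max L -331/512 · min R -165/256 => -661/1024
12 of 14 · rbrbrbbrbrbr · max L -331/512 · min R -661/1024 => -1323/2048
13 of 14 · rbrbrbbrbrbrr · max L -331/512 · min R -1323/2048 => -2647/4096
14 of 14 · rbrbrbbrbrbrrb · max L -2647/4096 · min R -1323/2048 => -5293/8192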